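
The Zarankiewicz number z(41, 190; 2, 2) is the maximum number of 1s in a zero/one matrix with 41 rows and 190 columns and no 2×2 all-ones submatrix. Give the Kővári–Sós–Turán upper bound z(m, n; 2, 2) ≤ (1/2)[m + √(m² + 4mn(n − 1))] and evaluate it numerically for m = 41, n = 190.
z(41, 190; 2, 2) ≤ (1/2)[41 + √(41² + 4·41·190·189)] = (1/2)[41 + √5890921] = 1234.061

Kővári–Sós–Turán: let r_1, ..., r_41 be the row sums and z = Σ r_i the total number of 1s. Each pair of columns can share at most one row with both entries 1 (else a 2×2 all-ones block appears), so Σ_i C(r_i, 2) ≤ C(190, 2) = 17955. By convexity Σ_i C(r_i, 2) ≥ 41·C(z/41, 2) = z(z − 41)/(2·41), giving z² − 41z − 41·190·189 ≤ 0 and hence z ≤ (1/2)[41 + √(1681 + 4·1472310)] = (1/2)[41 + √5890921] ≈ (1/2)(41 + 2427.122) = 1234.061.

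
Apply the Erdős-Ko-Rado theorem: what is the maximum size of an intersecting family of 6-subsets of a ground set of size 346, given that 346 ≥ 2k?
max |F| = C(345, 5) = 39561331194

The Erdős-Ko-Rado theorem states: for n ≥ 2k, an intersecting family of k-subsets of an n-element set has size at most C(n − 1, k − 1), with equality for 'star' families {A ⊆ [n] : |A| = k, i ∈ A} (fix an element i). For n = 346, k = 6: C(345, 5) = 39561331194.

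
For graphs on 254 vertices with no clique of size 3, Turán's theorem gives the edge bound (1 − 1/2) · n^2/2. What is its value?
Turán density bound = (1/2) · 254^2/2 = 16129

Turán's theorem: ex(n, K_{r+1}) is achieved by the complete r-partite Turán graph T(n, r) with parts as balanced as possible, and is at most (1 − 1/r) · n^2/2. For r = 2, n = 254: the density bound is (1/2) · 64516/2 = 16129. Since 2 ∣ 254, the Turán graph T(254, 2) has parts of equal size 127, and its edge count e(T(254, 2)) = 16129 attains the density bound exactly.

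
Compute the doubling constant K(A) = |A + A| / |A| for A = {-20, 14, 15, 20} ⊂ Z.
K = |A + A| / |A| = 10/4 = 5/2

Enumerate A + A = {a + b : a, b ∈ A}. With |A| = 4, there are |A|^2 = 16 ordered sum pairs; collecting distinct values, A + A = {-40, -6, -5, 0, 28, 29, 30, 34, 35, 40}, so |A + A| = 10. Thus K = 10/4 = 5/2. For comparison, the minimum possible |A + A| over all 4-element sets is 2·4 − 1 = 7 (so min K = 7/4), attained only by arithmetic progressions.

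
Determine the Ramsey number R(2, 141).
R(2, 141) = 141

R(2, k) = k for all k ≥ 2: in a 2-colouring of K_k, either some edge is red (a red K_2) or all edges are blue (a blue K_k). And K_{140} coloured all-blue has no blue K_141, so R(2, 141) > 140. Hence R(2, 141) = 141.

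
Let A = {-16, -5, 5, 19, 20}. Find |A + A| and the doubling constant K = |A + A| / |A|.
K = |A + A| / |A| = 15/5 = 3

Enumerate A + A = {a + b : a, b ∈ A}. With |A| = 5, there are |A|^2 = 25 ordered sum pairs; collecting distinct values, A + A = {-32, -21, -11, -10, 0, 3, 4, 10, 14, 15, 24, 25, 38, 39, 40}, so |A + A| = 15. Thus K = 15/5 = 3. For comparison, the minimum possible |A + A| over all 5-element sets is 2·5 − 1 = 9 (so min K = 9/5), attained only by arithmetic progressions.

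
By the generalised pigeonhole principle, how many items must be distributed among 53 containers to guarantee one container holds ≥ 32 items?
n = (32 − 1)·53 + 1 = 1644

By the generalised pigeonhole principle, to guarantee some box contains ≥ r objects we need more than (r − 1) · k objects total. Threshold: n = (r − 1) · k + 1. With r = 32 and k = 53: n = 31 · 53 + 1 = 1643 + 1 = 1644. For n = 1643 = 31 · 53, we can put exactly 31 objects in every box, avoiding 32 in any single one — so 1644 is tight.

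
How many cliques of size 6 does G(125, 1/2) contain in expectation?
E[# K_6] = C(125, 6) · (1/2)^C(6, 2) = 4690625500 / 2^15 = 1172656375/8192 ≈ 143146.530151

For each 6-subset S of vertices (there are C(125, 6) = 4690625500 such S), let X_S = 1 if S induces a K_6 (all C(6, 2) = 15 edges present). Then P(X_S = 1) = (1/2)^15 = 1/32768. By linearity of expectation, E[# K_6] = C(125, 6) · (1/2)^15 = 4690625500 / 32768 = 1172656375/8192 ≈ 143146.530151.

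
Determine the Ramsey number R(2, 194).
R(2, 194) = 194

R(2, k) = k for all k ≥ 2: in a 2-colouring of K_k, either some edge is red (a red K_2) or all edges are blue (a blue K_k). And K_{193} coloured all-blue has no blue K_194, so R(2, 194) > 193. Hence R(2, 194) = 194.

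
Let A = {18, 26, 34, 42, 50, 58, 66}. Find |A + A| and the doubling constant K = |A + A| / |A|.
K = |A + A| / |A| = 13/7

Enumerate A + A = {a + b : a, b ∈ A}. With |A| = 7, there are |A|^2 = 49 ordered sum pairs; collecting distinct values, A + A = {36, 44, 52, 60, 68, 76, 84, 92, 100, 108, 116, 124, 132}, so |A + A| = 13. Thus K = 13/7. Here |A + A| = 2|A| − 1 = 13, the minimum possible — so K = 13/7 is minimal, which holds iff A is an arithmetic progression.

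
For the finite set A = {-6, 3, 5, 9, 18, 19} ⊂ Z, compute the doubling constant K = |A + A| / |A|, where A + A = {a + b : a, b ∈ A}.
K = |A + A| / |A| = 20/6 = 10/3

Enumerate A + A = {a + b : a, b ∈ A}. With |A| = 6, there are |A|^2 = 36 ordered sum pairs; collecting distinct values, A + A = {-12, -3, -1, 3, 6, 8, 10, 12, 13, 14, 18, 21, 22, 23, 24, 27, 28, 36, 37, 38}, so |A + A| = 20. Thus K = 20/6 = 10/3. For comparison, the minimum possible |A + A| over all 6-element sets is 2·6 − 1 = 11 (so min K = 11/6), attained only by arithmetic progressions.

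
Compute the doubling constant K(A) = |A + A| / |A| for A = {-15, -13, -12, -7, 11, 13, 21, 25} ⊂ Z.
K = |A + A| / |A| = 34/8 = 17/4

Enumerate A + A = {a + b : a, b ∈ A}. With |A| = 8, there are |A|^2 = 64 ordered sum pairs; collecting distinct values, A + A = {-30, -28, -27, -26, -25, -24, -22, -20, -19, -14, -4, -2, -1, 0, 1, 4, 6, 8, 9, 10, 12, 13, 14, 18, 22, 24, 26, 32, 34, 36, 38, 42, 46, 50}, so |A + A| = 34. Thus K = 34/8 = 17/4. For comparison, the minimum possible |A + A| over all 8-element sets is 2·8 − 1 = 15 (so min K = 15/8), attained only by arithmetic progressions.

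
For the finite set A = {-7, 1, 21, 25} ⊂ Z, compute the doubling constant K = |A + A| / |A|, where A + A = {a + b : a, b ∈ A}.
K = |A + A| / |A| = 10/4 = 5/2

Enumerate A + A = {a + b : a, b ∈ A}. With |A| = 4, there are |A|^2 = 16 ordered sum pairs; collecting distinct values, A + A = {-14, -6, 2, 14, 18, 22, 26, 42, 46, 50}, so |A + A| = 10. Thus K = 10/4 = 5/2. For comparison, the minimum possible |A + A| over all 4-element sets is 2·4 − 1 = 7 (so min K = 7/4), attained only by arithmetic progressions.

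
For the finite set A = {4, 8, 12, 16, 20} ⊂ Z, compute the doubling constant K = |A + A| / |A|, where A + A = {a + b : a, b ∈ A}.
K = |A + A| / |A| = 9/5

Enumerate A + A = {a + b : a, b ∈ A}. With |A| = 5, there are |A|^2 = 25 ordered sum pairs; collecting distinct values, A + A = {8, 12, 16, 20, 24, 28, 32, 36, 40}, so |A + A| = 9. Thus K = 9/5. Here |A + A| = 2|A| − 1 = 9, the minimum possible — so K = 9/5 is minimal, which holds iff A is an arithmetic progression.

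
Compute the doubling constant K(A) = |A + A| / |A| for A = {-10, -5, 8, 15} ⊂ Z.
K = |A + A| / |A| = 10/4 = 5/2

Enumerate A + A = {a + b : a, b ∈ A}. With |A| = 4, there are |A|^2 = 16 ordered sum pairs; collecting distinct values, A + A = {-20, -15, -10, -2, 3, 5, 10, 16, 23, 30}, so |A + A| = 10. Thus K = 10/4 = 5/2. For comparison, the minimum possible |A + A| over all 4-element sets is 2·4 − 1 = 7 (so min K = 7/4), attained only by arithmetic progressions.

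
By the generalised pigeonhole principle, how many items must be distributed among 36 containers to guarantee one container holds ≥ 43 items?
n = (43 − 1)·36 + 1 = 1513

By the generalised pigeonhole principle, to guarantee some box contains ≥ r objects we need more than (r − 1) · k objects total. Threshold: n = (r − 1) · k + 1. With r = 43 and k = 36: n = 42 · 36 + 1 = 1512 + 1 = 1513. For n = 1512 = 42 · 36, we can put exactly 42 objects in every box, avoiding 43 in any single one — so 1513 is tight.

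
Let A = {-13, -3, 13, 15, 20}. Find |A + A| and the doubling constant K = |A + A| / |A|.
K = |A + A| / |A| = 15/5 = 3

Enumerate A + A = {a + b : a, b ∈ A}. With |A| = 5, there are |A|^2 = 25 ordered sum pairs; collecting distinct values, A + A = {-26, -16, -6, 0, 2, 7, 10, 12, 17, 26, 28, 30, 33, 35, 40}, so |A + A| = 15. Thus K = 15/5 = 3. For comparison, the minimum possible |A + A| over all 5-element sets is 2·5 − 1 = 9 (so min K = 9/5), attained only by arithmetic progressions.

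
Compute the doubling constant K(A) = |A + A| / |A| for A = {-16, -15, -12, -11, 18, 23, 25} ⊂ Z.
K = |A + A| / |A| = 26/7

Enumerate A + A = {a + b : a, b ∈ A}. With |A| = 7, there are |A|^2 = 49 ordered sum pairs; collecting distinct values, A + A = {-32, -31, -30, -28, -27, -26, -24, -23, -22, 2, 3, 6, 7, 8, 9, 10, 11, 12, 13, 14, 36, 41, 43, 46, 48, 50}, so |A + A| = 26. Thus K = 26/7. For comparison, the minimum possible |A + A| over all 7-element sets is 2·7 − 1 = 13 (so min K = 13/7), attained only by arithmetic progressions.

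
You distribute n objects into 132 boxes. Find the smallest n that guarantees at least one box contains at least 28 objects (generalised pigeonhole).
n = (28 − 1)·132 + 1 = 3565

By the generalised pigeonhole principle, to guarantee some box contains ≥ r objects we need more than (r − 1) · k objects total. Threshold: n = (r − 1) · k + 1. With r = 28 and k = 132: n = 27 · 132 + 1 = 3564 + 1 = 3565. For n = 3564 = 27 · 132, we can put exactly 27 objects in every box, avoiding 28 in any single one — so 3565 is tight.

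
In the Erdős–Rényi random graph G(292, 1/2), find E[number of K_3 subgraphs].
E[# K_3] = C(292, 3) · (1/2)^C(3, 2) = 4106980 / 2^3 = 1026745/2 = 513372.5

For each 3-subset S of vertices (there are C(292, 3) = 4106980 such S), let X_S = 1 if S induces a K_3 (all C(3, 2) = 3 edges present). Then P(X_S = 1) = (1/2)^3 = 1/8. By linearity of expectation, E[# K_3] = C(292, 3) · (1/2)^3 = 4106980 / 8 = 1026745/2 = 513372.5.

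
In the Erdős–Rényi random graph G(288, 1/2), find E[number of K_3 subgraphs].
E[# K_3] = C(288, 3) · (1/2)^C(3, 2) = 3939936 / 2^3 = 492492

For each 3-subset S of vertices (there are C(288, 3) = 3939936 such S), let X_S = 1 if S induces a K_3 (all C(3, 2) = 3 edges present). Then P(X_S = 1) = (1/2)^3 = 1/8. By linearity of expectation, E[# K_3] = C(288, 3) · (1/2)^3 = 3939936 / 8 = 492492.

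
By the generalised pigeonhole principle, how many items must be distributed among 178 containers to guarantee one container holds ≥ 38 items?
n = (38 − 1)·178 + 1 = 6587

By the generalised pigeonhole principle, to guarantee some box contains ≥ r objects we need more than (r − 1) · k objects total. Threshold: n = (r − 1) · k + 1. With r = 38 and k = 178: n = 37 · 178 + 1 = 6586 + 1 = 6587. For n = 6586 = 37 · 178, we can put exactly 37 objects in every box, avoiding 38 in any single one — so 6587 is tight.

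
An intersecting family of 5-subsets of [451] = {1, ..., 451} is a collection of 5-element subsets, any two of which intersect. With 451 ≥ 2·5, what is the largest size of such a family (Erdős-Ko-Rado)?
max |F| = C(450, 4) = 1685905200

The Erdős-Ko-Rado theorem states: for n ≥ 2k, an intersecting family of k-subsets of an n-element set has size at most C(n − 1, k − 1), with equality for 'star' families {A ⊆ [n] : |A| = k, i ∈ A} (fix an element i). For n = 451, k = 5: C(450, 4) = 1685905200.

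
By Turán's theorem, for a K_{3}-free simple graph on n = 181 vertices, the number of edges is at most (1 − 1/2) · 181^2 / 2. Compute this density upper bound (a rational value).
Turán density bound = (1/2) · 181^2/2 = 32761/4 ≈ 8190.25

Turán's theorem: ex(n, K_{r+1}) is achieved by the complete r-partite Turán graph T(n, r) with parts as balanced as possible, and is at most (1 − 1/r) · n^2/2. For r = 2, n = 181: the density bound is (1/2) · 32761/2 = 32761/4 ≈ 8190.25. The integer-valued extremum is e(T(181, 2)) = 8190, which is strictly less than the density bound 32761/4 since 2 ∤ 181 (the parts of T(181, 2) cannot all be equal).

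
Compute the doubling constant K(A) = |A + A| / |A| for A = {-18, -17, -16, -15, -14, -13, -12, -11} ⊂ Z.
K = |A + A| / |A| = 15/8

Enumerate A + A = {a + b : a, b ∈ A}. With |A| = 8, there are |A|^2 = 64 ordered sum pairs; collecting distinct values, A + A = {-36, -35, -34, -33, -32, -31, -30, -29, -28, -27, -26, -25, -24, -23, -22}, so |A + A| = 15. Thus K = 15/8. Here |A + A| = 2|A| − 1 = 15, the minimum possible — so K = 15/8 is minimal, which holds iff A is an arithmetic progression.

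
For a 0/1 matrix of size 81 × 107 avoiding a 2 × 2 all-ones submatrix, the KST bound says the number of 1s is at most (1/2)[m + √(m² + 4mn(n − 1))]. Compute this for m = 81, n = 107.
z(81, 107; 2, 2) ≤ (1/2)[81 + √(81² + 4·81·107·106)] = (1/2)[81 + √3681369] = 999.8447

Kővári–Sós–Turán: let r_1, ..., r_81 be the row sums and z = Σ r_i the total number of 1s. Each pair of columns can share at most one row with both entries 1 (else a 2×2 all-ones block appears), so Σ_i C(r_i, 2) ≤ C(107, 2) = 5671. By convexity Σ_i C(r_i, 2) ≥ 81·C(z/81, 2) = z(z − 81)/(2·81), giving z² − 81z − 81·107·106 ≤ 0 and hence z ≤ (1/2)[81 + √(6561 + 4·918702)] = (1/2)[81 + √3681369] ≈ (1/2)(81 + 1918.6894) = 999.8447.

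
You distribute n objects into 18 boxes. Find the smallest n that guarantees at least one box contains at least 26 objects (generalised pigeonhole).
n = (26 − 1)·18 + 1 = 451

By the generalised pigeonhole principle, to guarantee some box contains ≥ r objects we need more than (r − 1) · k objects total. Threshold: n = (r − 1) · k + 1. With r = 26 and k = 18: n = 25 · 18 + 1 = 450 + 1 = 451. For n = 450 = 25 · 18, we can put exactly 25 objects in every box, avoiding 26 in any single one — so 451 is tight.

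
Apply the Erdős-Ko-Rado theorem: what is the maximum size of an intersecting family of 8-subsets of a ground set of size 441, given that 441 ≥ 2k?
max |F| = C(440, 7) = 603820263705560

The Erdős-Ko-Rado theorem states: for n ≥ 2k, an intersecting family of k-subsets of an n-element set has size at most C(n − 1, k − 1), with equality for 'star' families {A ⊆ [n] : |A| = k, i ∈ A} (fix an element i). For n = 441, k = 8: C(440, 7) = 603820263705560.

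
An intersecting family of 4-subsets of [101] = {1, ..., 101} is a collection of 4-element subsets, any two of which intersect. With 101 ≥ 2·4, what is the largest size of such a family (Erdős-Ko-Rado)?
max |F| = C(100, 3) = 161700

Erdős-Ko-Rado (1961): when n ≥ 2k, max |F| = C(n−1, k−1). The bound is attained by the star {A : i ∈ A} for any fixed i ∈ [n]. Here C(101−1, 4−1) = C(100, 3) = 161700.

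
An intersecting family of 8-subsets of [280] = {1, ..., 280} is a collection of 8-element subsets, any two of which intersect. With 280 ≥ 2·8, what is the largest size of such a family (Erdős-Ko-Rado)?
max |F| = C(279, 7) = 24202109279205

The Erdős-Ko-Rado theorem states: for n ≥ 2k, an intersecting family of k-subsets of an n-element set has size at most C(n − 1, k − 1), with equality for 'star' families {A ⊆ [n] : |A| = k, i ∈ A} (fix an element i). For n = 280, k = 8: C(279, 7) = 24202109279205.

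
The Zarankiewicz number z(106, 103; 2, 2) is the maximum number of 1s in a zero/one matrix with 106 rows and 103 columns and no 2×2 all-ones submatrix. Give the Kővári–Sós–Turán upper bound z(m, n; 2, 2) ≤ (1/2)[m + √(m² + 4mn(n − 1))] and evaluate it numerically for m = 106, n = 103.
z(106, 103; 2, 2) ≤ (1/2)[106 + √(106² + 4·106·103·102)] = (1/2)[106 + √4465780] = 1109.6196

Kővári–Sós–Turán: let r_1, ..., r_106 be the row sums and z = Σ r_i the total number of 1s. Each pair of columns can share at most one row with both entries 1 (else a 2×2 all-ones block appears), so Σ_i C(r_i, 2) ≤ C(103, 2) = 5253. By convexity Σ_i C(r_i, 2) ≥ 106·C(z/106, 2) = z(z − 106)/(2·106), giving z² − 106z − 106·103·102 ≤ 0 and hence z ≤ (1/2)[106 + √(11236 + 4·1113636)] = (1/2)[106 + √4465780] ≈ (1/2)(106 + 2113.2392) = 1109.6196.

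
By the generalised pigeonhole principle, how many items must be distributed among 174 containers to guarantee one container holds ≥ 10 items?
n = (10 − 1)·174 + 1 = 1567

By the generalised pigeonhole principle, to guarantee some box contains ≥ r objects we need more than (r − 1) · k objects total. Threshold: n = (r − 1) · k + 1. With r = 10 and k = 174: n = 9 · 174 + 1 = 1566 + 1 = 1567. For n = 1566 = 9 · 174, we can put exactly 9 objects in every box, avoiding 10 in any single one — so 1567 is tight.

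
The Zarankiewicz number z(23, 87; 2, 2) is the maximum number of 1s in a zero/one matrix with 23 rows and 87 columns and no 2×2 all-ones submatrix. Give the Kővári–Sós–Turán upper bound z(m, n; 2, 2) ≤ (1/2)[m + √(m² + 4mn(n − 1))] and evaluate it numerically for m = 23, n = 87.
z(23, 87; 2, 2) ≤ (1/2)[23 + √(23² + 4·23·87·86)] = (1/2)[23 + √688873] = 426.4919

Kővári–Sós–Turán: let r_1, ..., r_23 be the row sums and z = Σ r_i the total number of 1s. Each pair of columns can share at most one row with both entries 1 (else a 2×2 all-ones block appears), so Σ_i C(r_i, 2) ≤ C(87, 2) = 3741. By convexity Σ_i C(r_i, 2) ≥ 23·C(z/23, 2) = z(z − 23)/(2·23), giving z² − 23z − 23·87·86 ≤ 0 and hence z ≤ (1/2)[23 + √(529 + 4·172086)] = (1/2)[23 + √688873] ≈ (1/2)(23 + 829.9837) = 426.4919.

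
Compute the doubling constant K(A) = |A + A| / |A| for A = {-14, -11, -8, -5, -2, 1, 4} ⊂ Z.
K = |A + A| / |A| = 13/7

Enumerate A + A = {a + b : a, b ∈ A}. With |A| = 7, there are |A|^2 = 49 ordered sum pairs; collecting distinct values, A + A = {-28, -25, -22, -19, -16, -13, -10, -7, -4, -1, 2, 5, 8}, so |A + A| = 13. Thus K = 13/7. Here |A + A| = 2|A| − 1 = 13, the minimum possible — so K = 13/7 is minimal, which holds iff A is an arithmetic progression.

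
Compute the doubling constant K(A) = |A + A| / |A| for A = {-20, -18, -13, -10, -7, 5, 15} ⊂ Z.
K = |A + A| / |A| = 26/7

Enumerate A + A = {a + b : a, b ∈ A}. With |A| = 7, there are |A|^2 = 49 ordered sum pairs; collecting distinct values, A + A = {-40, -38, -36, -33, -31, -30, -28, -27, -26, -25, -23, -20, -17, -15, -14, -13, -8, -5, -3, -2, 2, 5, 8, 10, 20, 30}, so |A + A| = 26. Thus K = 26/7. For comparison, the minimum possible |A + A| over all 7-element sets is 2·7 − 1 = 13 (so min K = 13/7), attained only by arithmetic progressions.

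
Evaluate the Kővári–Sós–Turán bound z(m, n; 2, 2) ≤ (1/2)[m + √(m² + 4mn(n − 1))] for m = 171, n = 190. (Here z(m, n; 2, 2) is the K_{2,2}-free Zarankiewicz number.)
z(171, 190; 2, 2) ≤ (1/2)[171 + √(171² + 4·171·190·189)] = (1/2)[171 + √24591681] = 2565

Kővári–Sós–Turán: let r_1, ..., r_171 be the row sums and z = Σ r_i the total number of 1s. Each pair of columns can share at most one row with both entries 1 (else a 2×2 all-ones block appears), so Σ_i C(r_i, 2) ≤ C(190, 2) = 17955. By convexity Σ_i C(r_i, 2) ≥ 171·C(z/171, 2) = z(z − 171)/(2·171), giving z² − 171z − 171·190·189 ≤ 0 and hence z ≤ (1/2)[171 + √(29241 + 4·6140610)] = (1/2)[171 + √24591681] ≈ (1/2)(171 + 4959) = 2565.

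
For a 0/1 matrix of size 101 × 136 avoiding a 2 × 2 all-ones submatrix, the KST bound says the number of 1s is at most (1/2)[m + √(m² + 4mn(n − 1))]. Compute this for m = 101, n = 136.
z(101, 136; 2, 2) ≤ (1/2)[101 + √(101² + 4·101·136·135)] = (1/2)[101 + √7427641] = 1413.1849

Kővári–Sós–Turán: let r_1, ..., r_101 be the row sums and z = Σ r_i the total number of 1s. Each pair of columns can share at most one row with both entries 1 (else a 2×2 all-ones block appears), so Σ_i C(r_i, 2) ≤ C(136, 2) = 9180. By convexity Σ_i C(r_i, 2) ≥ 101·C(z/101, 2) = z(z − 101)/(2·101), giving z² − 101z − 101·136·135 ≤ 0 and hence z ≤ (1/2)[101 + √(10201 + 4·1854360)] = (1/2)[101 + √7427641] ≈ (1/2)(101 + 2725.3699) = 1413.1849.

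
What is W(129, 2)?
W(129, 2) = 129 + 1 = 130

A 2-term AP is any pair of integers, so a monochromatic 2-AP exists iff some colour is used at least twice. With 129 colours, the colouring i ↦ i on {1, ..., 129} uses each colour once, avoiding any monochromatic pair, so W(129, 2) > 129. For {1, ..., 130}, pigeonhole forces two integers of the same colour, which form a monochromatic 2-AP. Hence W(129, 2) = 130.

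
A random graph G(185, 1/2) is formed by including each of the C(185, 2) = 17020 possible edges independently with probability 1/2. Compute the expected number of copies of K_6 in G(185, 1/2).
E[# K_6] = C(185, 6) · (1/2)^C(6, 2) = 51301564860 / 2^15 = 12825391215/8192 ≈ 1565599.513550

For each 6-subset S of vertices (there are C(185, 6) = 51301564860 such S), let X_S = 1 if S induces a K_6 (all C(6, 2) = 15 edges present). Then P(X_S = 1) = (1/2)^15 = 1/32768. By linearity of expectation, E[# K_6] = C(185, 6) · (1/2)^15 = 51301564860 / 32768 = 12825391215/8192 ≈ 1565599.513550.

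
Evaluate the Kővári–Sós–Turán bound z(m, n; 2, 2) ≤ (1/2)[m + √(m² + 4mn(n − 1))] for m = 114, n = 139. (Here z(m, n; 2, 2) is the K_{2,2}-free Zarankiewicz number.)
z(114, 139; 2, 2) ≤ (1/2)[114 + √(114² + 4·114·139·138)] = (1/2)[114 + √8759988] = 1536.8638

Kővári–Sós–Turán: let r_1, ..., r_114 be the row sums and z = Σ r_i the total number of 1s. Each pair of columns can share at most one row with both entries 1 (else a 2×2 all-ones block appears), so Σ_i C(r_i, 2) ≤ C(139, 2) = 9591. By convexity Σ_i C(r_i, 2) ≥ 114·C(z/114, 2) = z(z − 114)/(2·114), giving z² − 114z − 114·139·138 ≤ 0 and hence z ≤ (1/2)[114 + √(12996 + 4·2186748)] = (1/2)[114 + √8759988] ≈ (1/2)(114 + 2959.7277) = 1536.8638.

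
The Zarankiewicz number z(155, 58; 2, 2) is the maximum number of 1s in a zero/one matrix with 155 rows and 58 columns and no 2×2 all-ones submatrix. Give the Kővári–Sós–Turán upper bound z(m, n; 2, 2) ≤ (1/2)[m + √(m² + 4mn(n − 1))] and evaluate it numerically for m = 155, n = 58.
z(155, 58; 2, 2) ≤ (1/2)[155 + √(155² + 4·155·58·57)] = (1/2)[155 + √2073745] = 797.5252

Kővári–Sós–Turán: let r_1, ..., r_155 be the row sums and z = Σ r_i the total number of 1s. Each pair of columns can share at most one row with both entries 1 (else a 2×2 all-ones block appears), so Σ_i C(r_i, 2) ≤ C(58, 2) = 1653. By convexity Σ_i C(r_i, 2) ≥ 155·C(z/155, 2) = z(z − 155)/(2·155), giving z² − 155z − 155·58·57 ≤ 0 and hence z ≤ (1/2)[155 + √(24025 + 4·512430)] = (1/2)[155 + √2073745] ≈ (1/2)(155 + 1440.0503) = 797.5252.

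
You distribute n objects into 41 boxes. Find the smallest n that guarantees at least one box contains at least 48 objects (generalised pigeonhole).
n = (48 − 1)·41 + 1 = 1928

By the generalised pigeonhole principle, to guarantee some box contains ≥ r objects we need more than (r − 1) · k objects total. Threshold: n = (r − 1) · k + 1. With r = 48 and k = 41: n = 47 · 41 + 1 = 1927 + 1 = 1928. For n = 1927 = 47 · 41, we can put exactly 47 objects in every box, avoiding 48 in any single one — so 1928 is tight.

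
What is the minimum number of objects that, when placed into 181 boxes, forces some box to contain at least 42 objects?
n = (42 − 1)·181 + 1 = 7422

By the generalised pigeonhole principle, to guarantee some box contains ≥ r objects we need more than (r − 1) · k objects total. Threshold: n = (r − 1) · k + 1. With r = 42 and k = 181: n = 41 · 181 + 1 = 7421 + 1 = 7422. For n = 7421 = 41 · 181, we can put exactly 41 objects in every box, avoiding 42 in any single one — so 7422 is tight.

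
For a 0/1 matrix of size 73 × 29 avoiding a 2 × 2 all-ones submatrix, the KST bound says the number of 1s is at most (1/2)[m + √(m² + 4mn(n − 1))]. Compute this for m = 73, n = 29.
z(73, 29; 2, 2) ≤ (1/2)[73 + √(73² + 4·73·29·28)] = (1/2)[73 + √242433] = 282.6874

Kővári–Sós–Turán: let r_1, ..., r_73 be the row sums and z = Σ r_i the total number of 1s. Each pair of columns can share at most one row with both entries 1 (else a 2×2 all-ones block appears), so Σ_i C(r_i, 2) ≤ C(29, 2) = 406. By convexity Σ_i C(r_i, 2) ≥ 73·C(z/73, 2) = z(z − 73)/(2·73), giving z² − 73z − 73·29·28 ≤ 0 and hence z ≤ (1/2)[73 + √(5329 + 4·59276)] = (1/2)[73 + √242433] ≈ (1/2)(73 + 492.3749) = 282.6874.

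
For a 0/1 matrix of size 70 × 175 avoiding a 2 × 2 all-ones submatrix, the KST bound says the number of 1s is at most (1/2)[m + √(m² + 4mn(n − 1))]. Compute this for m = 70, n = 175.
z(70, 175; 2, 2) ≤ (1/2)[70 + √(70² + 4·70·175·174)] = (1/2)[70 + √8530900] = 1495.3852

Kővári–Sós–Turán: let r_1, ..., r_70 be the row sums and z = Σ r_i the total number of 1s. Each pair of columns can share at most one row with both entries 1 (else a 2×2 all-ones block appears), so Σ_i C(r_i, 2) ≤ C(175, 2) = 15225. By convexity Σ_i C(r_i, 2) ≥ 70·C(z/70, 2) = z(z − 70)/(2·70), giving z² − 70z − 70·175·174 ≤ 0 and hence z ≤ (1/2)[70 + √(4900 + 4·2131500)] = (1/2)[70 + √8530900] ≈ (1/2)(70 + 2920.7704) = 1495.3852.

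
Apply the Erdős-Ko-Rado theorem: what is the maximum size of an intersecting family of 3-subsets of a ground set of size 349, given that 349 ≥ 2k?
max |F| = C(348, 2) = 60378

Erdős-Ko-Rado (1961): when n ≥ 2k, max |F| = C(n−1, k−1). The bound is attained by the star {A : i ∈ A} for any fixed i ∈ [n]. Here C(349−1, 3−1) = C(348, 2) = 60378.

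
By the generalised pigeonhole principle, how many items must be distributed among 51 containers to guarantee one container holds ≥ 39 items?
n = (39 − 1)·51 + 1 = 1939

By the generalised pigeonhole principle, to guarantee some box contains ≥ r objects we need more than (r − 1) · k objects total. Threshold: n = (r − 1) · k + 1. With r = 39 and k = 51: n = 38 · 51 + 1 = 1938 + 1 = 1939. For n = 1938 = 38 · 51, we can put exactly 38 objects in every box, avoiding 39 in any single one — so 1939 is tight.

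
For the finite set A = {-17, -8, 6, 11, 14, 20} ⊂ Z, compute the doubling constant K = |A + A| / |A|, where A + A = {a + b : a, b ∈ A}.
K = |A + A| / |A| = 19/6

Enumerate A + A = {a + b : a, b ∈ A}. With |A| = 6, there are |A|^2 = 36 ordered sum pairs; collecting distinct values, A + A = {-34, -25, -16, -11, -6, -3, -2, 3, 6, 12, 17, 20, 22, 25, 26, 28, 31, 34, 40}, so |A + A| = 19. Thus K = 19/6. For comparison, the minimum possible |A + A| over all 6-element sets is 2·6 − 1 = 11 (so min K = 11/6), attained only by arithmetic progressions.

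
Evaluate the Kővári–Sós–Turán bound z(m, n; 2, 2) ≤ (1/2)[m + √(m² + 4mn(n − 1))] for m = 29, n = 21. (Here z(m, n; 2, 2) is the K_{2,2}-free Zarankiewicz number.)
z(29, 21; 2, 2) ≤ (1/2)[29 + √(29² + 4·29·21·20)] = (1/2)[29 + √49561] = 125.8115

Kővári–Sós–Turán: let r_1, ..., r_29 be the row sums and z = Σ r_i the total number of 1s. Each pair of columns can share at most one row with both entries 1 (else a 2×2 all-ones block appears), so Σ_i C(r_i, 2) ≤ C(21, 2) = 210. By convexity Σ_i C(r_i, 2) ≥ 29·C(z/29, 2) = z(z − 29)/(2·29), giving z² − 29z − 29·21·20 ≤ 0 and hence z ≤ (1/2)[29 + √(841 + 4·12180)] = (1/2)[29 + √49561] ≈ (1/2)(29 + 222.623) = 125.8115.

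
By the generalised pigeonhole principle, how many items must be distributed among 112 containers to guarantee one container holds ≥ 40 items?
n = (40 − 1)·112 + 1 = 4369

By the generalised pigeonhole principle, to guarantee some box contains ≥ r objects we need more than (r − 1) · k objects total. Threshold: n = (r − 1) · k + 1. With r = 40 and k = 112: n = 39 · 112 + 1 = 4368 + 1 = 4369. For n = 4368 = 39 · 112, we can put exactly 39 objects in every box, avoiding 40 in any single one — so 4369 is tight.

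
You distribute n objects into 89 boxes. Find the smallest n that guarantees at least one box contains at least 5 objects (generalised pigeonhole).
n = (5 − 1)·89 + 1 = 357

By the generalised pigeonhole principle, to guarantee some box contains ≥ r objects we need more than (r − 1) · k objects total. Threshold: n = (r − 1) · k + 1. With r = 5 and k = 89: n = 4 · 89 + 1 = 356 + 1 = 357. For n = 356 = 4 · 89, we can put exactly 4 objects in every box, avoiding 5 in any single one — so 357 is tight.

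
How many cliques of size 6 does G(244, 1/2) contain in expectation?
E[# K_6] = C(244, 6) · (1/2)^C(6, 2) = 275489565912 / 2^15 = 34436195739/4096 ≈ 8407274.350342

For each 6-subset S of vertices (there are C(244, 6) = 275489565912 such S), let X_S = 1 if S induces a K_6 (all C(6, 2) = 15 edges present). Then P(X_S = 1) = (1/2)^15 = 1/32768. By linearity of expectation, E[# K_6] = C(244, 6) · (1/2)^15 = 275489565912 / 32768 = 34436195739/4096 ≈ 8407274.350342.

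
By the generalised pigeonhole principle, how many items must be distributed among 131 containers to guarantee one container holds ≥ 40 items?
n = (40 − 1)·131 + 1 = 5110

By the generalised pigeonhole principle, to guarantee some box contains ≥ r objects we need more than (r − 1) · k objects total. Threshold: n = (r − 1) · k + 1. With r = 40 and k = 131: n = 39 · 131 + 1 = 5109 + 1 = 5110. For n = 5109 = 39 · 131, we can put exactly 39 objects in every box, avoiding 40 in any single one — so 5110 is tight.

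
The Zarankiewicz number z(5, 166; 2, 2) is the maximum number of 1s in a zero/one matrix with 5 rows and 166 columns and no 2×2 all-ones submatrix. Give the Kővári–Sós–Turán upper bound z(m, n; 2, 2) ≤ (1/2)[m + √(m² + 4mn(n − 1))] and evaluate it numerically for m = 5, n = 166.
z(5, 166; 2, 2) ≤ (1/2)[5 + √(5² + 4·5·166·165)] = (1/2)[5 + √547825] = 372.576

Kővári–Sós–Turán: let r_1, ..., r_5 be the row sums and z = Σ r_i the total number of 1s. Each pair of columns can share at most one row with both entries 1 (else a 2×2 all-ones block appears), so Σ_i C(r_i, 2) ≤ C(166, 2) = 13695. By convexity Σ_i C(r_i, 2) ≥ 5·C(z/5, 2) = z(z − 5)/(2·5), giving z² − 5z − 5·166·165 ≤ 0 and hence z ≤ (1/2)[5 + √(25 + 4·136950)] = (1/2)[5 + √547825] ≈ (1/2)(5 + 740.152) = 372.576.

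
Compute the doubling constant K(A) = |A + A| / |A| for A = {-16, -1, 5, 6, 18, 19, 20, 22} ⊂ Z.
K = |A + A| / |A| = 31/8

Enumerate A + A = {a + b : a, b ∈ A}. With |A| = 8, there are |A|^2 = 64 ordered sum pairs; collecting distinct values, A + A = {-32, -17, -11, -10, -2, 2, 3, 4, 5, 6, 10, 11, 12, 17, 18, 19, 21, 23, 24, 25, 26, 27, 28, 36, 37, 38, 39, 40, 41, 42, 44}, so |A + A| = 31. Thus K = 31/8. For comparison, the minimum possible |A + A| over all 8-element sets is 2·8 − 1 = 15 (so min K = 15/8), attained only by arithmetic progressions.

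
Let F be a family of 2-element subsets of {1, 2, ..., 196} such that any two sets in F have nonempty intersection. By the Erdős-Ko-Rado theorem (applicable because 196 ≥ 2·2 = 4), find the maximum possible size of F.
max |F| = C(195, 1) = 195

Erdős-Ko-Rado (1961): when n ≥ 2k, max |F| = C(n−1, k−1). The bound is attained by the star {A : i ∈ A} for any fixed i ∈ [n]. Here C(196−1, 2−1) = C(195, 1) = 195.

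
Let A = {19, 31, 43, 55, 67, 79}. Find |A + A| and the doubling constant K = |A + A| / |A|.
K = |A + A| / |A| = 11/6

Enumerate A + A = {a + b : a, b ∈ A}. With |A| = 6, there are |A|^2 = 36 ordered sum pairs; collecting distinct values, A + A = {38, 50, 62, 74, 86, 98, 110, 122, 134, 146, 158}, so |A + A| = 11. Thus K = 11/6. Here |A + A| = 2|A| − 1 = 11, the minimum possible — so K = 11/6 is minimal, which holds iff A is an arithmetic progression.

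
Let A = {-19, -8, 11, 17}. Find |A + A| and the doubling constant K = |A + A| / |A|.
K = |A + A| / |A| = 10/4 = 5/2

Enumerate A + A = {a + b : a, b ∈ A}. With |A| = 4, there are |A|^2 = 16 ordered sum pairs; collecting distinct values, A + A = {-38, -27, -16, -8, -2, 3, 9, 22, 28, 34}, so |A + A| = 10. Thus K = 10/4 = 5/2. For comparison, the minimum possible |A + A| over all 4-element sets is 2·4 − 1 = 7 (so min K = 7/4), attained only by arithmetic progressions.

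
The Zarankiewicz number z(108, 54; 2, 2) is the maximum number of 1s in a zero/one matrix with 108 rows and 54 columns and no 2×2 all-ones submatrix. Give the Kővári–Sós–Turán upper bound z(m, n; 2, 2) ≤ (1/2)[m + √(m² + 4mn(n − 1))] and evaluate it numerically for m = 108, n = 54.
z(108, 54; 2, 2) ≤ (1/2)[108 + √(108² + 4·108·54·53)] = (1/2)[108 + √1248048] = 612.5803

Kővári–Sós–Turán: let r_1, ..., r_108 be the row sums and z = Σ r_i the total number of 1s. Each pair of columns can share at most one row with both entries 1 (else a 2×2 all-ones block appears), so Σ_i C(r_i, 2) ≤ C(54, 2) = 1431. By convexity Σ_i C(r_i, 2) ≥ 108·C(z/108, 2) = z(z − 108)/(2·108), giving z² − 108z − 108·54·53 ≤ 0 and hence z ≤ (1/2)[108 + √(11664 + 4·309096)] = (1/2)[108 + √1248048] ≈ (1/2)(108 + 1117.1607) = 612.5803.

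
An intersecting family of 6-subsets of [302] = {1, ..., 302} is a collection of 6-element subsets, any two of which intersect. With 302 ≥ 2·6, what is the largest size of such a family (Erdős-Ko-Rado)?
max |F| = C(301, 5) = 19913628735

The Erdős-Ko-Rado theorem states: for n ≥ 2k, an intersecting family of k-subsets of an n-element set has size at most C(n − 1, k − 1), with equality for 'star' families {A ⊆ [n] : |A| = k, i ∈ A} (fix an element i). For n = 302, k = 6: C(301, 5) = 19913628735.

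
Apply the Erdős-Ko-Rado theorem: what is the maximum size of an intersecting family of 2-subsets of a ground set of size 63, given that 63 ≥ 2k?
max |F| = C(62, 1) = 62

Erdős-Ko-Rado (1961): when n ≥ 2k, max |F| = C(n−1, k−1). The bound is attained by the star {A : i ∈ A} for any fixed i ∈ [n]. Here C(63−1, 2−1) = C(62, 1) = 62.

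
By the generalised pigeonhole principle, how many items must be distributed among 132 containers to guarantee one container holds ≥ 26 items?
n = (26 − 1)·132 + 1 = 3301

By the generalised pigeonhole principle, to guarantee some box contains ≥ r objects we need more than (r − 1) · k objects total. Threshold: n = (r − 1) · k + 1. With r = 26 and k = 132: n = 25 · 132 + 1 = 3300 + 1 = 3301. For n = 3300 = 25 · 132, we can put exactly 25 objects in every box, avoiding 26 in any single one — so 3301 is tight.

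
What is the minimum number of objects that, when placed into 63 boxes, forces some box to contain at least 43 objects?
n = (43 − 1)·63 + 1 = 2647

By the generalised pigeonhole principle, to guarantee some box contains ≥ r objects we need more than (r − 1) · k objects total. Threshold: n = (r − 1) · k + 1. With r = 43 and k = 63: n = 42 · 63 + 1 = 2646 + 1 = 2647. For n = 2646 = 42 · 63, we can put exactly 42 objects in every box, avoiding 43 in any single one — so 2647 is tight.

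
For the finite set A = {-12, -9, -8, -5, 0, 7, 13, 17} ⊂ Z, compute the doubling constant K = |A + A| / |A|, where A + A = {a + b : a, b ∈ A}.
K = |A + A| / |A| = 32/8 = 4

Enumerate A + A = {a + b : a, b ∈ A}. With |A| = 8, there are |A|^2 = 64 ordered sum pairs; collecting distinct values, A + A = {-24, -21, -20, -18, -17, -16, -14, -13, -12, -10, -9, -8, -5, -2, -1, 0, 1, 2, 4, 5, 7, 8, 9, 12, 13, 14, 17, 20, 24, 26, 30, 34}, so |A + A| = 32. Thus K = 32/8 = 4. For comparison, the minimum possible |A + A| over all 8-element sets is 2·8 − 1 = 15 (so min K = 15/8), attained only by arithmetic progressions.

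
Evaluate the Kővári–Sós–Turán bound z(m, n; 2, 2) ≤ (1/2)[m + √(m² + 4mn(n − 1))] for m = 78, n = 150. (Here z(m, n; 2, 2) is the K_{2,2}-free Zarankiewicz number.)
z(78, 150; 2, 2) ≤ (1/2)[78 + √(78² + 4·78·150·149)] = (1/2)[78 + √6979284] = 1359.9167

Kővári–Sós–Turán: let r_1, ..., r_78 be the row sums and z = Σ r_i the total number of 1s. Each pair of columns can share at most one row with both entries 1 (else a 2×2 all-ones block appears), so Σ_i C(r_i, 2) ≤ C(150, 2) = 11175. By convexity Σ_i C(r_i, 2) ≥ 78·C(z/78, 2) = z(z − 78)/(2·78), giving z² − 78z − 78·150·149 ≤ 0 and hence z ≤ (1/2)[78 + √(6084 + 4·1743300)] = (1/2)[78 + √6979284] ≈ (1/2)(78 + 2641.8335) = 1359.9167.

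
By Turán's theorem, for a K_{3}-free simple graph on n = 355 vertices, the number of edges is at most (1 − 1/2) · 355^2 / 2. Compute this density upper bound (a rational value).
Turán density bound = (1/2) · 355^2/2 = 126025/4 ≈ 31506.25

Turán's theorem: ex(n, K_{r+1}) is achieved by the complete r-partite Turán graph T(n, r) with parts as balanced as possible, and is at most (1 − 1/r) · n^2/2. For r = 2, n = 355: the density bound is (1/2) · 126025/2 = 126025/4 ≈ 31506.25. The integer-valued extremum is e(T(355, 2)) = 31506, which is strictly less than the density bound 126025/4 since 2 ∤ 355 (the parts of T(355, 2) cannot all be equal).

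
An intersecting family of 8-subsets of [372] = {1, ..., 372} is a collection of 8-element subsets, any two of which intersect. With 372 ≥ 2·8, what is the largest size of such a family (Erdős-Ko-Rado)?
max |F| = C(371, 7) = 181325672218380

The Erdős-Ko-Rado theorem states: for n ≥ 2k, an intersecting family of k-subsets of an n-element set has size at most C(n − 1, k − 1), with equality for 'star' families {A ⊆ [n] : |A| = k, i ∈ A} (fix an element i). For n = 372, k = 8: C(371, 7) = 181325672218380.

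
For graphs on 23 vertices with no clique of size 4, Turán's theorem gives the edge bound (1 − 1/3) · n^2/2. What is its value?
Turán density bound = (2/3) · 23^2/2 = 529/3 ≈ 176.3333

Turán's theorem: ex(n, K_{r+1}) is achieved by the complete r-partite Turán graph T(n, r) with parts as balanced as possible, and is at most (1 − 1/r) · n^2/2. For r = 3, n = 23: the density bound is (2/3) · 529/2 = 529/3 ≈ 176.3333. The integer-valued extremum is e(T(23, 3)) = 176, which is strictly less than the density bound 529/3 since 3 ∤ 23 (the parts of T(23, 3) cannot all be equal).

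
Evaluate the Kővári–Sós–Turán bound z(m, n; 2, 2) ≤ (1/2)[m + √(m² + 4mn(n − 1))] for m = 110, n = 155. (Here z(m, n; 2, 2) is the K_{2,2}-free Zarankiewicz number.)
z(110, 155; 2, 2) ≤ (1/2)[110 + √(110² + 4·110·155·154)] = (1/2)[110 + √10514900] = 1676.3343

Kővári–Sós–Turán: let r_1, ..., r_110 be the row sums and z = Σ r_i the total number of 1s. Each pair of columns can share at most one row with both entries 1 (else a 2×2 all-ones block appears), so Σ_i C(r_i, 2) ≤ C(155, 2) = 11935. By convexity Σ_i C(r_i, 2) ≥ 110·C(z/110, 2) = z(z − 110)/(2·110), giving z² − 110z − 110·155·154 ≤ 0 and hence z ≤ (1/2)[110 + √(12100 + 4·2625700)] = (1/2)[110 + √10514900] ≈ (1/2)(110 + 3242.6687) = 1676.3343.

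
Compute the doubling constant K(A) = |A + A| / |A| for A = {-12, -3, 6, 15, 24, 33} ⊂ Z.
K = |A + A| / |A| = 11/6

Enumerate A + A = {a + b : a, b ∈ A}. With |A| = 6, there are |A|^2 = 36 ordered sum pairs; collecting distinct values, A + A = {-24, -15, -6, 3, 12, 21, 30, 39, 48, 57, 66}, so |A + A| = 11. Thus K = 11/6. Here |A + A| = 2|A| − 1 = 11, the minimum possible — so K = 11/6 is minimal, which holds iff A is an arithmetic progression.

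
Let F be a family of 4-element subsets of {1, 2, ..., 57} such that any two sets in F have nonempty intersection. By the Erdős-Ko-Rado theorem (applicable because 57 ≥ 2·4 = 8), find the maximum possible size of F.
max |F| = C(56, 3) = 27720

The Erdős-Ko-Rado theorem states: for n ≥ 2k, an intersecting family of k-subsets of an n-element set has size at most C(n − 1, k − 1), with equality for 'star' families {A ⊆ [n] : |A| = k, i ∈ A} (fix an element i). For n = 57, k = 4: C(56, 3) = 27720.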